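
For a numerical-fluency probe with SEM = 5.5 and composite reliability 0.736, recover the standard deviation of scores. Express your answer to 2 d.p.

σ = SEM·(1 − r)^(−1/2) ≈ 5.5×1.94625 ≈ 10.70436

10.70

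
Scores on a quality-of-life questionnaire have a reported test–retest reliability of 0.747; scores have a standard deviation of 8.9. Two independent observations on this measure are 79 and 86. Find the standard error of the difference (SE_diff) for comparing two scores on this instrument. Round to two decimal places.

SEM = 8.900 × √(1 − 0.747) = 8.900 × √0.253 ≈ 8.900 × 0.503 ≈ 4.477
SE_diff = √2 × SEM ≈ 6.331

6.33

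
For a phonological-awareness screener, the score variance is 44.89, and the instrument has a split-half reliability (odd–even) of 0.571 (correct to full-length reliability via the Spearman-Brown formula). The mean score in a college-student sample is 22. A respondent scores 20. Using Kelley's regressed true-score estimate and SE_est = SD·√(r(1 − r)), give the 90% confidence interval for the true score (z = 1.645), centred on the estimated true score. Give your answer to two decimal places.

SD = √44.89 = 6.7000
Spearman-Brown: r = 2(0.571) / (1 + 0.571) = 1.1420 / 1.5710 ≈ 0.7269
T̂ = r·X + (1 − r)·M = 0.7269·20 + 0.2731·22 ≈ 14.5385 + 6.0076 ≈ 20.5461
SE_est = SD · √(r(1 − r)) = 6.7000 · √0.1985 ≈ 6.7000 · 0.4455 ≈ 2.9851
90% CI: 20.5461 ± 4.9105 ≈ (15.6356, 25.4567)

[15.64, 25.46]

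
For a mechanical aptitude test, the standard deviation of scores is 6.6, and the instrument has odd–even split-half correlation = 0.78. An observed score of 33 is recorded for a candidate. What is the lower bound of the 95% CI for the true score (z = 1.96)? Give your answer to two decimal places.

Full-length reliability (Spearman-Brown) = 2(0.78)/(1+0.78) ≈ 0.876
SEM = 6.600 * √(1 − 0.876) = 6.600 * √0.124 ≈ 6.600 * 0.352 ≈ 2.320
Margin = 1.96 * 2.320 ≈ 4.548
Lower bound: 33 − 4.548 = 28.452

28.45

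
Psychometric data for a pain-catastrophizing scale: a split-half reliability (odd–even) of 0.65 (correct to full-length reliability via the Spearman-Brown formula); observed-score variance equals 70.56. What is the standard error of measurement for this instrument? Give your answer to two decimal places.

3.87

SD = √70.56 ≈ 8.4000
r_full = 2·0.65 / (1 + 0.65) ≈ 0.7879
The standard error of measurement is 8.4000*√(1 − 0.7879) ≈ 8.4000*0.4606 ≈ 3.8688.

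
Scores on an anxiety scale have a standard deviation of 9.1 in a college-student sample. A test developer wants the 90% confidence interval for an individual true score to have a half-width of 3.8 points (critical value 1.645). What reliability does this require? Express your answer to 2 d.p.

0.94

SEM needed = half-width / z = 3.8/1.645 ≈ 2.310
r = 1 − (2.310/9.1)² ≈ 1 − 0.064 ≈ 0.936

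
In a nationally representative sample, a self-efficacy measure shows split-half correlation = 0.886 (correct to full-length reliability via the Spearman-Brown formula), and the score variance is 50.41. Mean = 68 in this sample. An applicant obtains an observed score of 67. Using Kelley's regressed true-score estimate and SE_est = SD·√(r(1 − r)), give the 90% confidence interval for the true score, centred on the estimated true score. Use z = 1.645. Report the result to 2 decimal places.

[64.28, 69.84]

σ = 50.41^(1/2) = 7.10000
Spearman-Brown: r = 2(0.886) / (1 + 0.886) = 1.77200 / 1.88600 ≈ 0.93955
T̂ = 0.93955(67) + 0.06045(68) ≈ 67.06045
SE_est = 7.10000·√(0.93955·0.06045) ≈ 1.69200
90% CI: 67.06045 ± 2.78334 ≈ (64.27710, 69.84379)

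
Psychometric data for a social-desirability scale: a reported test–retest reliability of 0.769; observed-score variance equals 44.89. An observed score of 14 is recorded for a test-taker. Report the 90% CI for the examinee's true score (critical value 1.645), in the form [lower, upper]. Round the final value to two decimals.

[8.70, 19.30]

SD = √44.89 ≈ 6.7000
SEM = 6.7000 · √(1 − 0.7690) = 6.7000 · √0.2310 ≈ 6.7000 · 0.4806 ≈ 3.2202
Half-width = 1.645·3.2202 ≈ 5.2972
Interval: (8.7028, 19.2972)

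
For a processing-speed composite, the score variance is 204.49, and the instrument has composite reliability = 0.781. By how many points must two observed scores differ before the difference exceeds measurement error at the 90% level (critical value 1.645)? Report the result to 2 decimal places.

σ = 204.49^(1/2) = 14.30000
The standard error of measurement is 14.30000*√(1 − 0.78100) ≈ 14.30000*0.46797 ≈ 6.69203.
Standard error of the difference = 6.69203·√2 ≈ 9.46396
Smallest detectable difference = 1.645*9.46396 ≈ 15.56822

15.57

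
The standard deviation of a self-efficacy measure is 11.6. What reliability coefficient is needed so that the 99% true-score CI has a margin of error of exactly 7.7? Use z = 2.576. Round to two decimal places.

0.93

Required SEM = 7.7 / 2.576 ≃ 2.989
Required reliability = 1 − (SEM/SD)² = 1 − 0.066 ≃ 0.934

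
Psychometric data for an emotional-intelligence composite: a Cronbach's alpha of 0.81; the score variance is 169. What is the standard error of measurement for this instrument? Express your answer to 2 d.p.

5.67

SD = √169 = 13.0000
The standard error of measurement is 13.0000×√(1 − 0.8100) ≈ 13.0000×0.4359 ≈ 5.6666.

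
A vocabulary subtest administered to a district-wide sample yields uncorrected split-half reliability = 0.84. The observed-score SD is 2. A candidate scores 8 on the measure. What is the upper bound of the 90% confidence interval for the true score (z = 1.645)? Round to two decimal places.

8.97

r_full = 2·0.84 / (1 + 0.84) ≃ 0.913
SEM = 2.000×√(1 − 0.913) ≃ 0.590
Margin = 1.645 × 0.590 ≃ 0.970
Upper bound: 8 + 0.970 = 8.970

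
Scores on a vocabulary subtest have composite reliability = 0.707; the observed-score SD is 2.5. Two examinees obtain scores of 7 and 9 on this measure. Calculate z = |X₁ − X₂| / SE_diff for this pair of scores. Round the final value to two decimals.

1.05

SEM = 2.50000·√(1 − 0.70700) ≈ 1.35324
SE_diff = √2 · SEM ≈ 1.91377
z = |7 − 9| / 1.91377 = 2 / 1.91377 ≈ 1.04506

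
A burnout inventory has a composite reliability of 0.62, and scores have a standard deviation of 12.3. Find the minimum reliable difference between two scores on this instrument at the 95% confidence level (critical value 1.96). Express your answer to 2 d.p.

The standard error of measurement is 12.300·√(1 − 0.620) ≈ 12.300·0.616 ≈ 7.582.
Standard error of the difference = 7.582·√2 ≈ 10.723
Smallest detectable difference = 1.96·10.723 ≈ 21.017

21.02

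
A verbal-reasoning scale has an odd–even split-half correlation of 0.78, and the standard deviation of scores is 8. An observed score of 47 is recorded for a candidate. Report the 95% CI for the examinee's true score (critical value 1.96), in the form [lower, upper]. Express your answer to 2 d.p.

[41.49, 52.51]

Spearman-Brown: r = 2(0.78) / (1 + 0.78) = 1.560 / 1.780 ≃ 0.876
SEM = 8.000 * √(1 − 0.876) = 8.000 * √0.124 ≃ 8.000 * 0.352 ≃ 2.812
Half-width = 1.96*2.812 ≃ 5.512
95% CI: 47 ± 5.512 = [41.488, 52.512]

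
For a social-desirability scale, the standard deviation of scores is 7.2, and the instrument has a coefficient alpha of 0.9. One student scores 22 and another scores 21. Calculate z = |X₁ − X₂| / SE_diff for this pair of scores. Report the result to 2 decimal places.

0.31

The standard error of measurement is 7.20000*√(1 − 0.90000) ≃ 7.20000*0.31623 ≃ 2.27684.
SE_diff = √2 * SEM ≃ 3.21994
z = |22 − 21| / 3.21994 = 1 / 3.21994 ≃ 0.31056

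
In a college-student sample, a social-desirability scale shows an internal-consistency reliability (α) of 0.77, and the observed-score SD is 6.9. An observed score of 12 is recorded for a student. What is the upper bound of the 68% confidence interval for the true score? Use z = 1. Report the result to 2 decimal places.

15.31

The standard error of measurement is 6.90000·√(1 − 0.77000) ≈ 6.90000·0.47958 ≈ 3.30912.
1 · SEM ≈ 3.30912
Upper bound: 12 + 3.30912 = 15.30912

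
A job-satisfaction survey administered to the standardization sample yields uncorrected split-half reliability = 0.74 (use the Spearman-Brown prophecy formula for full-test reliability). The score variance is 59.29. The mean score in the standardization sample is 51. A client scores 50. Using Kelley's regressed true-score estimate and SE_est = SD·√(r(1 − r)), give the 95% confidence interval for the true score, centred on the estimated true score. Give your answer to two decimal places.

SD = √59.29 ≃ 7.70000
r_full = 2·0.74 / (1 + 0.74) ≃ 0.85057
T̂ = 0.85057(50) + 0.14943(51) ≃ 50.14943
SE_est = SD * √(r(1 − r)) = 7.70000 * √0.12710 ≃ 7.70000 * 0.35651 ≃ 2.74511
95% CI: 50.14943 ± 5.38041 ≃ (44.76902, 55.52983)

[44.77, 55.53]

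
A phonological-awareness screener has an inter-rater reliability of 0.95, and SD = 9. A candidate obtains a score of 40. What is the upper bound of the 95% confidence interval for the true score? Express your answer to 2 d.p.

The standard error of measurement is 9.000·√(1 − 0.950) ≈ 9.000·0.224 ≈ 2.012.
1.96 · SEM ≈ 3.944
Upper bound: 40 + 3.944 = 43.944

43.94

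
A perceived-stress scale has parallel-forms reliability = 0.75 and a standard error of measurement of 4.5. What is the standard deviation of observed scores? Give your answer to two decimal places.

9.00

SD = SEM / √(1 − r) = 4.5 / √0.250 ≈ 4.5 / 0.500 ≈ 9.000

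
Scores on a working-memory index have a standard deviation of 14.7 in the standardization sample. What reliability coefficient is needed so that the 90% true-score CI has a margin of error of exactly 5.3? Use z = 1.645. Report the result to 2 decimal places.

0.95

SEM needed = half-width / z = 5.3/1.645 ≈ 3.22188
Required reliability = 1 − (SEM/SD)² = 1 − 0.04804 ≈ 0.95196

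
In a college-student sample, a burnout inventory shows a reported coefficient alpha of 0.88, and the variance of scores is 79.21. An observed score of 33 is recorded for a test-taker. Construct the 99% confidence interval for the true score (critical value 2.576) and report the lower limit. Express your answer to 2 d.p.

25.06

SD = √79.21 = 8.900
The standard error of measurement is 8.900×√(1 − 0.880) ≈ 8.900×0.346 ≈ 3.083.
2.576 × SEM ≈ 7.942
Lower limit = 33 − 7.942 ≈ 25.058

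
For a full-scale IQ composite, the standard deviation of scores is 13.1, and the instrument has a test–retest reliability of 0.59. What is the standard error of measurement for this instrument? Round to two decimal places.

8.39

SEM = 13.100 · √(1 − 0.590) = 13.100 · √0.410 ≃ 13.100 · 0.640 ≃ 8.388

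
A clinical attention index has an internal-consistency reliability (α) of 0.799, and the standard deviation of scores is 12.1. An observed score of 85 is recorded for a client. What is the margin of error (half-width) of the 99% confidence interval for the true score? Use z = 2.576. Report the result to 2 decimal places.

SEM = 12.10000 · √(1 − 0.79900) = 12.10000 · √0.20100 ≈ 12.10000 · 0.44833 ≈ 5.42480
Margin = 2.576 · 5.42480 ≈ 13.97427

13.97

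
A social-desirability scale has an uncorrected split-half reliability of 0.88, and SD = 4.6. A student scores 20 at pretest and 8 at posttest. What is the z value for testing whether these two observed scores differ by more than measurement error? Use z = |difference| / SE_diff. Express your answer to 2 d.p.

7.30

r_full = 2·0.88 / (1 + 0.88) ≈ 0.9362
The standard error of measurement is 4.6000·√(1 − 0.9362) ≈ 4.6000·0.2526 ≈ 1.1622.
SE_diff = √2 · SEM ≈ 1.6436
z = |20 − 8| / 1.6436 = 12 / 1.6436 ≈ 7.3012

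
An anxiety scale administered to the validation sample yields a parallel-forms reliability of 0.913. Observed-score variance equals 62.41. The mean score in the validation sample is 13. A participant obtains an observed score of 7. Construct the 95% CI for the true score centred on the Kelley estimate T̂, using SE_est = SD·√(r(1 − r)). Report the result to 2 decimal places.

SD = √62.41 = 7.9000
T̂ = 0.9130(7) + 0.0870(13) ≈ 7.5220
SE_est = SD * √(r(1 − r)) = 7.9000 * √0.0794 ≈ 7.9000 * 0.2818 ≈ 2.2265
CI = 7.5220 ± 1.96 * 2.2265 → [3.1581, 11.8859]

[3.16, 11.89]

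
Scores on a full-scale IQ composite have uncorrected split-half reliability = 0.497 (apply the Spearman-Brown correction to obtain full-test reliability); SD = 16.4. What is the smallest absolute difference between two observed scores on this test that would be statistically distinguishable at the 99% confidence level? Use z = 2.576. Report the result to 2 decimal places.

34.63

r_full = 2·0.497 / (1 + 0.497) ≈ 0.664
SEM = 16.400·√(1 − 0.664) ≈ 9.506
SE_diff = SEM · √2 ≈ 9.506 · 1.414 ≈ 13.444
Smallest detectable difference = 2.576·13.444 ≈ 34.632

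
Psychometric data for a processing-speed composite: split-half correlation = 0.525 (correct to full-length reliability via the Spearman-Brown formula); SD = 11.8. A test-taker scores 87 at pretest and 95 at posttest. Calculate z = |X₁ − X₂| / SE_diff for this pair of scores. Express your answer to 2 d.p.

Full-length reliability (Spearman-Brown) = 2(0.525)/(1+0.525) ≈ 0.689
SEM = 11.800×√(1 − 0.689) ≈ 6.586
SE_diff = √2 × SEM ≈ 9.313
z = |87 − 95| / 9.313 = 8 / 9.313 ≈ 0.859

0.86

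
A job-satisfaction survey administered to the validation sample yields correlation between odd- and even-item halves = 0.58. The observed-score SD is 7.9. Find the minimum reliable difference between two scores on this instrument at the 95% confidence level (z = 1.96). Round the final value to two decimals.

r_full = 2·0.58 / (1 + 0.58) ≈ 0.734
SEM = 7.900 * √(1 − 0.734) = 7.900 * √0.266 ≈ 7.900 * 0.516 ≈ 4.073
Standard error of the difference = 4.073·√2 ≈ 5.760
Smallest detectable difference = 1.96*5.760 ≈ 11.290

11.29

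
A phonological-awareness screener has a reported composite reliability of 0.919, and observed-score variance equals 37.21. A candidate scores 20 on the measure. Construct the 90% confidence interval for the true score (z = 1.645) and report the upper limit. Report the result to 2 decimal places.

σ = 37.21^(1/2) = 6.10000
SEM = 6.10000*√(1 − 0.91900) ≈ 1.73609
Half-width = 1.645*1.73609 ≈ 2.85587
Upper limit = 20 + 2.85587 ≈ 22.85587

22.86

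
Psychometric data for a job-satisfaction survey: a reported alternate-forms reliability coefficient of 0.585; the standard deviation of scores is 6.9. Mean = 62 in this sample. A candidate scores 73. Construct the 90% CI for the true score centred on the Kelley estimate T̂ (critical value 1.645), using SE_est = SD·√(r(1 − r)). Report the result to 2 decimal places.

[62.84, 74.03]

T̂ = 0.585(73) + 0.415(62) ≈ 68.435
SE_est = 6.900×√(0.585×0.415) ≈ 3.400
90% CI: 68.435 ± 5.593 ≈ (62.842, 74.028)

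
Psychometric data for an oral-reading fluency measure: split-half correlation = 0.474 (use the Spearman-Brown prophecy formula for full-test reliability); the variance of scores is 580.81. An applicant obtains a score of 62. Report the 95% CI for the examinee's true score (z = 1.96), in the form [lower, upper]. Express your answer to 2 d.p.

SD = √580.81 ≈ 24.1000
Full-length reliability (Spearman-Brown) = 2(0.474)/(1+0.474) ≈ 0.6431
SEM = 24.1000 · √(1 − 0.6431) = 24.1000 · √0.3569 ≈ 24.1000 · 0.5974 ≈ 14.3966
1.96 · SEM ≈ 28.2174
95% CI: 62 ± 28.2174 = [33.7826, 90.2174]

[33.78, 90.22]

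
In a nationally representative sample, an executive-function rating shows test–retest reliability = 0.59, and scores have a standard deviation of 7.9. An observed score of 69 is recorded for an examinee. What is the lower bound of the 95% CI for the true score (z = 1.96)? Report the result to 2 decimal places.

59.09

SEM = 7.900 * √(1 − 0.590) = 7.900 * √0.410 ≈ 7.900 * 0.640 ≈ 5.058
1.96 * SEM ≈ 9.915
Lower bound: 69 − 9.915 = 59.085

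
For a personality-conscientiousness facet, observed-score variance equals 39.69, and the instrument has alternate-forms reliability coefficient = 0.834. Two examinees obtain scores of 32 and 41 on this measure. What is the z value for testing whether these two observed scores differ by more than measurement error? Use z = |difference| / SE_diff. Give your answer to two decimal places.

2.48

SD = √39.69 = 6.3000
SEM = 6.3000 * √(1 − 0.8340) = 6.3000 * √0.1660 ≈ 6.3000 * 0.4074 ≈ 2.5668
SE_diff = SEM * √2 ≈ 2.5668 * 1.4142 ≈ 3.6300
z = 9 / 3.6300 ≈ 2.4793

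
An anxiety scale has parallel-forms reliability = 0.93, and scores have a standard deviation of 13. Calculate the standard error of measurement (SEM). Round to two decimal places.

The standard error of measurement is 13.0000*√(1 − 0.9300) ≈ 13.0000*0.2646 ≈ 3.4395.

3.44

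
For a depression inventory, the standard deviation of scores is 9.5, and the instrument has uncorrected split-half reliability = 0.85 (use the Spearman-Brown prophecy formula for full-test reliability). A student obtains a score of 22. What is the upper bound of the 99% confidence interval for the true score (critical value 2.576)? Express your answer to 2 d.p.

28.97

Full-length reliability (Spearman-Brown) = 2(0.85)/(1+0.85) ≈ 0.9189
SEM = 9.5000*√(1 − 0.9189) ≈ 2.7051
2.576 * SEM ≈ 6.9683
Upper bound: 22 + 6.9683 = 28.9683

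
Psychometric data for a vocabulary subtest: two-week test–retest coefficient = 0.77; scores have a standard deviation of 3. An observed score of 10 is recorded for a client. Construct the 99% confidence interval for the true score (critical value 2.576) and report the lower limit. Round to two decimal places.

The standard error of measurement is 3.000*√(1 − 0.770) ≃ 3.000*0.480 ≃ 1.439.
Margin = 2.576 * 1.439 ≃ 3.706
Lower limit = 10 − 3.706 ≃ 6.294

6.29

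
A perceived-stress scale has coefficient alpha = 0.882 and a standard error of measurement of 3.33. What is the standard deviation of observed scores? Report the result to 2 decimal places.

9.69

SD = 3.33 / √(1 − 0.882) ≈ 9.694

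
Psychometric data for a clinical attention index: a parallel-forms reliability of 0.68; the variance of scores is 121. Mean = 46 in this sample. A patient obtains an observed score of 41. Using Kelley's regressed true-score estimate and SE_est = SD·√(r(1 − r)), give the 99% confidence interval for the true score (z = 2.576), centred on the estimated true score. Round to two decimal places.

[29.38, 55.82]

σ = 121^(1/2) = 11.0000
T̂ = r·X + (1 − r)·M = 0.6800*41 + 0.3200*46 = 27.8800 + 14.7200 ≈ 42.6000
SE_est = 11.0000*√(0.6800*0.3200) ≈ 5.1312
CI = 42.6000 ± 2.576 * 5.1312 → [29.3819, 55.8181]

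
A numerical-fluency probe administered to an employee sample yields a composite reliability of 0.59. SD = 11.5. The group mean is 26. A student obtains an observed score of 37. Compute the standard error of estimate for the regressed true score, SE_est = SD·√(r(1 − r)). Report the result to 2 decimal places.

5.66

SE_est = 11.500×√(0.590×0.410) ≃ 5.656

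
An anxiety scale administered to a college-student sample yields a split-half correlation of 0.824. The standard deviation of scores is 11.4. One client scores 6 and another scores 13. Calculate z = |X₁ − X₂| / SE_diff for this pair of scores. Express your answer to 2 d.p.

Spearman-Brown: r = 2(0.824) / (1 + 0.824) = 1.64800 / 1.82400 ≈ 0.90351
SEM = 11.40000×√(1 − 0.90351) ≈ 3.54119
SE_diff = SEM × √2 ≈ 3.54119 × 1.41421 ≈ 5.00799
z = |6 − 13| / 5.00799 = 7 / 5.00799 ≈ 1.39777

1.40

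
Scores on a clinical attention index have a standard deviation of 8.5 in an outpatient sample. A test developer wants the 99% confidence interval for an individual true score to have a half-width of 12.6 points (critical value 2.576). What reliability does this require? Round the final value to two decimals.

Required SEM = 12.6 / 2.576 ≈ 4.89130
r = 1 − (SEM / SD)² = 1 − (4.89130 / 8.5)² ≈ 1 − 0.33114 ≈ 0.66886

0.67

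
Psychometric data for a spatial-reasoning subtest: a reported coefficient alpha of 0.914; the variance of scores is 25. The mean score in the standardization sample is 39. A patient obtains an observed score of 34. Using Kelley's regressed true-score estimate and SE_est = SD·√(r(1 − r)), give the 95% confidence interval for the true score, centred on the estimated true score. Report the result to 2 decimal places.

[31.68, 37.18]

SD = √25 = 5.0000
T̂ = 0.9140(34) + 0.0860(39) ≈ 34.4300
SE_est = SD · √(r(1 − r)) = 5.0000 · √0.0786 ≈ 5.0000 · 0.2804 ≈ 1.4018
CI = 34.4300 ± 1.96 · 1.4018 → [31.6824, 37.1776]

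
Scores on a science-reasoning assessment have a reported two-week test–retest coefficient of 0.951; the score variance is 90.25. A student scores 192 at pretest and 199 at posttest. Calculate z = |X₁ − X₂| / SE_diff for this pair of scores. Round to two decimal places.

2.35

σ = 90.25^(1/2) = 9.5000
The standard error of measurement is 9.5000·√(1 − 0.9510) ≈ 9.5000·0.2214 ≈ 2.1029.
SE_diff = √2 · SEM ≈ 2.9740
z = 7 / 2.9740 ≈ 2.3538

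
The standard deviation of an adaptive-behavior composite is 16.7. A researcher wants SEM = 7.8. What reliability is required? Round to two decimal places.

r = 1 − (7.8000/16.7)² ≃ 1 − 0.2182 ≃ 0.7818

0.78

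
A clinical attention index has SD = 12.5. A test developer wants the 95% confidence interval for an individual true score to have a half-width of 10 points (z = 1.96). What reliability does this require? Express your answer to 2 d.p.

0.83

Required SEM = 10 / 1.96 ≈ 5.1020
r = 1 − (5.1020/12.5)² ≈ 1 − 0.1666 ≈ 0.8334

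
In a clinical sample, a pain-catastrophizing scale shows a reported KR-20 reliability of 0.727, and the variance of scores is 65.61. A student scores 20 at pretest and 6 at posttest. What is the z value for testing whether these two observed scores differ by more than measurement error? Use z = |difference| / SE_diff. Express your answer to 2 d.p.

2.34

SD = √65.61 = 8.100
SEM = 8.100 × √(1 − 0.727) = 8.100 × √0.273 ≈ 8.100 × 0.522 ≈ 4.232
SE_diff = √2 × SEM ≈ 5.985
z = |20 − 6| / 5.985 = 14 / 5.985 ≈ 2.339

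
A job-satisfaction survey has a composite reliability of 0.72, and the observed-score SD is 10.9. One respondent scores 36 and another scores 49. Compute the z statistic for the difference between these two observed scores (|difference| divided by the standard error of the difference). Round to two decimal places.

1.59

The standard error of measurement is 10.9000·√(1 − 0.7200) ≃ 10.9000·0.5292 ≃ 5.7677.
Standard error of the difference = 5.7677·√2 ≃ 8.1568
z = 13 / 8.1568 ≃ 1.5938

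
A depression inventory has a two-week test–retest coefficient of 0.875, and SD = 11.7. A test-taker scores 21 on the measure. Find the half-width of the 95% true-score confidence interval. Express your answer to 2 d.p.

The standard error of measurement is 11.700·√(1 − 0.875) ≈ 11.700·0.354 ≈ 4.137.
Margin = 1.96 · 4.137 ≈ 8.108

8.11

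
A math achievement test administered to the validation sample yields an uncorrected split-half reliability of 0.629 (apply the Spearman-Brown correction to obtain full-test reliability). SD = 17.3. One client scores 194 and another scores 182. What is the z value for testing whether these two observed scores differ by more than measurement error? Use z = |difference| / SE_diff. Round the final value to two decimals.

1.03

Full-length reliability (Spearman-Brown) = 2(0.629)/(1+0.629) ≈ 0.7723
SEM = 17.3000 · √(1 − 0.7723) = 17.3000 · √0.2277 ≈ 17.3000 · 0.4772 ≈ 8.2561
SE_diff = √2 · SEM ≈ 11.6758
z = 12 / 11.6758 ≈ 1.0278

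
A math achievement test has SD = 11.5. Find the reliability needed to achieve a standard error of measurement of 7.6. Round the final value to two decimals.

0.56

Required reliability = 1 − (SEM/SD)² = 1 − 0.437 ≈ 0.563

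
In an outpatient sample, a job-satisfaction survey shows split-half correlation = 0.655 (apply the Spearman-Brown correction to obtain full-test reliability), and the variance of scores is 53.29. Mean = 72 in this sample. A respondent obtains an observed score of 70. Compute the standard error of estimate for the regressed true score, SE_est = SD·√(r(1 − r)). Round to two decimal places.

2.97

SD = √53.29 ≈ 7.300
Spearman-Brown: r = 2(0.655) / (1 + 0.655) = 1.310 / 1.655 ≈ 0.792
SE_est = SD * √(r(1 − r)) = 7.300 * √0.165 ≈ 7.300 * 0.406 ≈ 2.965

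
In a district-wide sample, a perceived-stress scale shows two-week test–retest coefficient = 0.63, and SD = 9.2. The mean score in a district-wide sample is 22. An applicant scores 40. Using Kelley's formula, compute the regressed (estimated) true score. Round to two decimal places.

Estimated true score = 0.6300*40 + (1 − 0.6300)*22 ≈ 33.3400

33.34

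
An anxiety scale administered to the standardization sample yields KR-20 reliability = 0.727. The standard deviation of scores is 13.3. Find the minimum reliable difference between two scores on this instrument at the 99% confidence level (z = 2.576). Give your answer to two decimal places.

25.32

SEM = 13.300 * √(1 − 0.727) = 13.300 * √0.273 ≃ 13.300 * 0.522 ≃ 6.949
SE_diff = √2 * SEM ≃ 9.828
Smallest detectable difference = 2.576*9.828 ≃ 25.316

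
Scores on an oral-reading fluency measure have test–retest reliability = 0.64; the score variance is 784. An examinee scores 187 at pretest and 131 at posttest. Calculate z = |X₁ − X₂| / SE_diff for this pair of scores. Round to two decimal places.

2.36

SD = √784 = 28.000
SEM = 28.000 * √(1 − 0.640) = 28.000 * √0.360 ≈ 28.000 * 0.600 ≈ 16.800
SE_diff = SEM * √2 ≈ 16.800 * 1.414 ≈ 23.759
z = 56 / 23.759 ≈ 2.357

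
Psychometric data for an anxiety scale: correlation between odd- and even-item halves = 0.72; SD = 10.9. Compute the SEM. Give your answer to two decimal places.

r_full = 2·0.72 / (1 + 0.72) ≃ 0.837
SEM = 10.900 × √(1 − 0.837) = 10.900 × √0.163 ≃ 10.900 × 0.403 ≃ 4.398

4.40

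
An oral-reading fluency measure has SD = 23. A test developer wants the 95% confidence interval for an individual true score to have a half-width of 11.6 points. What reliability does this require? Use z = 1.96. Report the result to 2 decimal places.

Required SEM = 11.6 / 1.96 ≈ 5.918
r = 1 − (5.918/23)² ≈ 1 − 0.066 ≈ 0.934

0.93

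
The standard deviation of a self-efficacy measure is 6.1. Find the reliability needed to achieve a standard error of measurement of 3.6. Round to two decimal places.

Required reliability = 1 − (SEM/SD)² = 1 − 0.3483 ≈ 0.6517

0.65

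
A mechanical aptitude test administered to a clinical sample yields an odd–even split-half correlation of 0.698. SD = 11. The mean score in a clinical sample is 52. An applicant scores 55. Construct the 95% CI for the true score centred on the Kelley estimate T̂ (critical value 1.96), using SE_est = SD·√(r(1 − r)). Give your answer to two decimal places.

[46.22, 62.71]

Spearman-Brown: r = 2(0.698) / (1 + 0.698) = 1.396 / 1.698 ≈ 0.822
Estimated true score = 0.822*55 + (1 − 0.822)*52 ≈ 54.466
SE_est = 11.000·√[r(1 − r)] ≈ 4.206
CI = 54.466 ± 1.96 * 4.206 → [46.222, 62.711]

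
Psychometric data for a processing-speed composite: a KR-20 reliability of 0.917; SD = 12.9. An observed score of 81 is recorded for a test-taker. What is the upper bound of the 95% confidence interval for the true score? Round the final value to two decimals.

88.28

SEM = 12.9000 × √(1 − 0.9170) = 12.9000 × √0.0830 ≈ 12.9000 × 0.2881 ≈ 3.7165
1.96 × SEM ≈ 7.2842
Upper bound: 81 + 7.2842 = 88.2842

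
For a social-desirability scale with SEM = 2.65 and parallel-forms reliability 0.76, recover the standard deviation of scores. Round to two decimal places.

SD = 2.65 / √(1 − 0.76) ≈ 5.40929

5.41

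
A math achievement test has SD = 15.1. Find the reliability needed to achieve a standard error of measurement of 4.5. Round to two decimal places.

r = 1 − (4.5000/15.1)² ≈ 1 − 0.0888 ≈ 0.9112

0.91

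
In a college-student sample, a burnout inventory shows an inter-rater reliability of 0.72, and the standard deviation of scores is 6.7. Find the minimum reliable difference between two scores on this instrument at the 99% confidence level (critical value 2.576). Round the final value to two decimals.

SEM = 6.70000 * √(1 − 0.72000) = 6.70000 * √0.28000 ≈ 6.70000 * 0.52915 ≈ 3.54531
Standard error of the difference = 3.54531·√2 ≈ 5.01382
Minimum reliable difference = 2.576 * SE_diff ≈ 2.576 * 5.01382 ≈ 12.91560

12.92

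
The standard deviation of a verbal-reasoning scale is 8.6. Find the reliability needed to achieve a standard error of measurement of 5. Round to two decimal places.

0.66

r = 1 − (SEM / SD)² = 1 − (5.0000 / 8.6)² ≈ 1 − 0.3380 ≈ 0.6620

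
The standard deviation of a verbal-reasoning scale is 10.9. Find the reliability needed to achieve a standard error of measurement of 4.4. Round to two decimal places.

r = 1 − (SEM / SD)² = 1 − (4.4000 / 10.9)² ≈ 1 − 0.1629 ≈ 0.8371

0.84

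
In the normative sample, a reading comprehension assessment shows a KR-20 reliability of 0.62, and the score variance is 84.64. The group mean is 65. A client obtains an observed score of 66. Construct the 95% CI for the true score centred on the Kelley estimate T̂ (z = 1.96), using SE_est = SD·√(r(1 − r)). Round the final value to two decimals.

σ = 84.64^(1/2) = 9.200
T̂ = 0.620(66) + 0.380(65) ≃ 65.620
SE_est = SD · √(r(1 − r)) = 9.200 · √0.236 ≃ 9.200 · 0.485 ≃ 4.466
CI = 65.620 ± 1.96 · 4.466 → [56.868, 74.372]

[56.87, 74.37]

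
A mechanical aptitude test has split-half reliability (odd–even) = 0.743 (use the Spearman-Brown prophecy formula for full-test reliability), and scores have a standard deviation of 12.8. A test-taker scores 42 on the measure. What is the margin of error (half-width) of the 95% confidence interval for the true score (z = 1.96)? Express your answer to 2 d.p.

Full-length reliability (Spearman-Brown) = 2(0.743)/(1+0.743) ≈ 0.8526
SEM = 12.8000×√(1 − 0.8526) ≈ 4.9150
1.96 × SEM ≈ 9.6335

9.63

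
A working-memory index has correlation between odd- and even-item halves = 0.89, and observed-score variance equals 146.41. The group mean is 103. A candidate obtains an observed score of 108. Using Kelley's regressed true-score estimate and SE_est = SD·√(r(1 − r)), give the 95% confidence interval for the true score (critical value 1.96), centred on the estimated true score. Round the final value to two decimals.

[102.16, 113.26]

SD = √146.41 = 12.10000
Spearman-Brown: r = 2(0.89) / (1 + 0.89) = 1.78000 / 1.89000 ≈ 0.94180
T̂ = r·X + (1 − r)·M = 0.94180*108 + 0.05820*103 ≈ 101.71429 + 5.99471 ≈ 107.70899
SE_est = SD * √(r(1 − r)) = 12.10000 * √0.05481 ≈ 12.10000 * 0.23412 ≈ 2.83289
CI = 107.70899 ± 1.96 * 2.83289 → [102.15653, 113.26146]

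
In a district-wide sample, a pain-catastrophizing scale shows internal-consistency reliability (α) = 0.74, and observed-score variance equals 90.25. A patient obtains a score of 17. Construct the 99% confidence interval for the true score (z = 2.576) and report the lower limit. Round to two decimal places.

SD = √90.25 = 9.500
SEM = 9.500 * √(1 − 0.740) = 9.500 * √0.260 ≈ 9.500 * 0.510 ≈ 4.844
Margin = 2.576 * 4.844 ≈ 12.478
Lower bound: 17 − 12.478 = 4.522

4.52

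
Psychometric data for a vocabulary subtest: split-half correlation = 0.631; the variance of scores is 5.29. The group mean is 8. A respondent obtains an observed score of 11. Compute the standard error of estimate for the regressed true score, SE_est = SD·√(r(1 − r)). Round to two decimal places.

0.96

SD = √5.29 = 2.300
Full-length reliability (Spearman-Brown) = 2(0.631)/(1+0.631) ≃ 0.774
SE_est = SD · √(r(1 − r)) = 2.300 · √0.175 ≃ 2.300 · 0.418 ≃ 0.962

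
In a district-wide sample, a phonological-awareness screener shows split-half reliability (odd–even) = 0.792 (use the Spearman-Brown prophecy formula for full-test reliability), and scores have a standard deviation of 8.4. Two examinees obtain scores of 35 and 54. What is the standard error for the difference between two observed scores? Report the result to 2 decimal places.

4.05

Spearman-Brown: r = 2(0.792) / (1 + 0.792) = 1.584 / 1.792 ≈ 0.884
SEM = 8.400 · √(1 − 0.884) = 8.400 · √0.116 ≈ 8.400 · 0.341 ≈ 2.862
SE_diff = √2 · SEM ≈ 4.047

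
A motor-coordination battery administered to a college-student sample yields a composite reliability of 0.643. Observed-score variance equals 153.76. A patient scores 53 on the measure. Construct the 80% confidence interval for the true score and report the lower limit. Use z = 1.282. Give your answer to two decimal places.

43.50

σ = 153.76^(1/2) = 12.40000
The standard error of measurement is 12.40000×√(1 − 0.64300) ≈ 12.40000×0.59749 ≈ 7.40894.
1.282 × SEM ≈ 9.49825
Lower limit = 53 − 9.49825 ≈ 43.50175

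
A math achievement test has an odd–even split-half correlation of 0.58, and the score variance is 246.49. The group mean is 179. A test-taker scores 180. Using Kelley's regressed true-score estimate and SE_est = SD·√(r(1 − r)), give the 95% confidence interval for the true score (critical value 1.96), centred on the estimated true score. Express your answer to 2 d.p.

σ = 246.49^(1/2) = 15.700
Full-length reliability (Spearman-Brown) = 2(0.58)/(1+0.58) ≈ 0.734
T̂ = 0.734(180) + 0.266(179) ≈ 179.734
SE_est = 15.700×√(0.734×0.266) ≈ 6.936
95% CI: 179.734 ± 13.594 ≈ (166.140, 193.328)

[166.14, 193.33]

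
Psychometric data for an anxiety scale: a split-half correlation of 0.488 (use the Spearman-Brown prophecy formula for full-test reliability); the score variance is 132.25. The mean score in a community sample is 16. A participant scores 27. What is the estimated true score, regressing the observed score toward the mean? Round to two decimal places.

23.22

r_full = 2·0.488 / (1 + 0.488) ≈ 0.656
Estimated true score = 0.656·27 + (1 − 0.656)·16 ≈ 23.215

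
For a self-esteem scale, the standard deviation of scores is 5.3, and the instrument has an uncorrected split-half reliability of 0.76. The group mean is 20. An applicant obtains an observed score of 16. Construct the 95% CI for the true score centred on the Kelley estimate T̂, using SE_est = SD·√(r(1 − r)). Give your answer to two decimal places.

[12.98, 20.11]

Full-length reliability (Spearman-Brown) = 2(0.76)/(1+0.76) ≈ 0.8636
T̂ = 0.8636(16) + 0.1364(20) ≈ 16.5455
SE_est = 5.3000×√(0.8636×0.1364) ≈ 1.8188
95% CI: 16.5455 ± 3.5649 ≈ (12.9806, 20.1103)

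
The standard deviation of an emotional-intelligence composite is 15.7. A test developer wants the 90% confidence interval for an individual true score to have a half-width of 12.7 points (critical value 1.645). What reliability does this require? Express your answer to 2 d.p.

0.76

Required SEM = 12.7 / 1.645 ≈ 7.7204
Required reliability = 1 − (SEM/SD)² = 1 − 0.2418 ≈ 0.7582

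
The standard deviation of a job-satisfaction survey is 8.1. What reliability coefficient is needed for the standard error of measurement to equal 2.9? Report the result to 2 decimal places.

r = 1 − (2.9000/8.1)² ≈ 1 − 0.1282 ≈ 0.8718

0.87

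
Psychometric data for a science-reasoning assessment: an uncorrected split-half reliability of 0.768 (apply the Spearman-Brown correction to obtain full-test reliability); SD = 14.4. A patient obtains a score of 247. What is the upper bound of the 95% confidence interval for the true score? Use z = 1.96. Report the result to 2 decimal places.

257.22

r_full = 2·0.768 / (1 + 0.768) ≃ 0.8688
The standard error of measurement is 14.4000·√(1 − 0.8688) ≃ 14.4000·0.3622 ≃ 5.2163.
Margin = 1.96 · 5.2163 ≃ 10.2240
Upper limit = 247 + 10.2240 ≃ 257.2240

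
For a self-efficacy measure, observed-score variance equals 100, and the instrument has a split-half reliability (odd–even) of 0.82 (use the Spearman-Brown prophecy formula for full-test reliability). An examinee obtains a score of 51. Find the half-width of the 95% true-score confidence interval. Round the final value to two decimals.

SD = √100 ≃ 10.00000
Full-length reliability (Spearman-Brown) = 2(0.82)/(1+0.82) ≃ 0.90110
The standard error of measurement is 10.00000×√(1 − 0.90110) ≃ 10.00000×0.31449 ≃ 3.14485.
Half-width = 1.96×3.14485 ≃ 6.16391

6.16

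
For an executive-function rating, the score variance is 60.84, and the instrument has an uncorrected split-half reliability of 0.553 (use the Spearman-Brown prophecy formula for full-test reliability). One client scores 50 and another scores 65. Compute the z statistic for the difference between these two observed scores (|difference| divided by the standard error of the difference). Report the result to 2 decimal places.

2.53

SD = √60.84 ≈ 7.8000
Full-length reliability (Spearman-Brown) = 2(0.553)/(1+0.553) ≈ 0.7122
SEM = 7.8000 * √(1 − 0.7122) = 7.8000 * √0.2878 ≈ 7.8000 * 0.5365 ≈ 4.1847
SE_diff = SEM * √2 ≈ 4.1847 * 1.4142 ≈ 5.9180
z = 15 / 5.9180 ≈ 2.5346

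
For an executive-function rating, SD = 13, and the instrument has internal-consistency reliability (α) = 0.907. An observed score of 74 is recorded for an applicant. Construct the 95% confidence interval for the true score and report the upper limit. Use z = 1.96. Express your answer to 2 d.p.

SEM = 13.000 * √(1 − 0.907) = 13.000 * √0.093 ≈ 13.000 * 0.305 ≈ 3.964
1.96 * SEM ≈ 7.770
Upper limit = 74 + 7.770 ≈ 81.770

81.77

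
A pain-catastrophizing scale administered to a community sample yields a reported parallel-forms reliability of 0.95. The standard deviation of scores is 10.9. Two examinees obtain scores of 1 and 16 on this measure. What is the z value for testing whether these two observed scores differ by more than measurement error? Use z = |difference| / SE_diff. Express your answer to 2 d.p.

The standard error of measurement is 10.90000·√(1 − 0.95000) ≃ 10.90000·0.22361 ≃ 2.43731.
SE_diff = √2 · SEM ≃ 3.44688
z = 15 / 3.44688 ≃ 4.35176

4.35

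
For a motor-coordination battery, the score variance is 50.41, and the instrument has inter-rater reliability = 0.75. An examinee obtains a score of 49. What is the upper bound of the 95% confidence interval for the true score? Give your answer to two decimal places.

σ = 50.41^(1/2) = 7.100
SEM = 7.100×√(1 − 0.750) ≈ 3.550
Margin = 1.96 × 3.550 ≈ 6.958
Upper bound: 49 + 6.958 = 55.958

55.96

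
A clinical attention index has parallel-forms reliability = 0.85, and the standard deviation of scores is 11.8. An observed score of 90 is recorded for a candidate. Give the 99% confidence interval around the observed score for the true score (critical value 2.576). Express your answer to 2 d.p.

[78.23, 101.77]

The standard error of measurement is 11.80000*√(1 − 0.85000) ≈ 11.80000*0.38730 ≈ 4.57012.
Margin = 2.576 * 4.57012 ≈ 11.77263
Interval: (78.22737, 101.77263)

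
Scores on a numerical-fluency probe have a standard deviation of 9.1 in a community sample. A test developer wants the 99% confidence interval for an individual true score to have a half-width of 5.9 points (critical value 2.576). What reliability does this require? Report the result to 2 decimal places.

0.94

Required SEM = 5.9 / 2.576 ≈ 2.29037
r = 1 − (2.29037/9.1)² ≈ 1 − 0.06335 ≈ 0.93665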